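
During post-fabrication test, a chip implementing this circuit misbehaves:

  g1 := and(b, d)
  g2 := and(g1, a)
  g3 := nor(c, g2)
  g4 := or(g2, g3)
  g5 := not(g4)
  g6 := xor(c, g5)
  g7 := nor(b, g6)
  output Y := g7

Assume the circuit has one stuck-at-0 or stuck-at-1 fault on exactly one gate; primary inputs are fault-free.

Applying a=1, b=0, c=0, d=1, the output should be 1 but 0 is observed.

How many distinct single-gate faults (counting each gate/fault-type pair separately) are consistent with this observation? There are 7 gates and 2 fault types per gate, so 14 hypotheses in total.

Fault-free: g1=0, g2=0, g3=1, g4=1, g5=0, g6=0, g7=1 → 1. Observed 0.
  g1 stuck-at-0: output 1 ✗
  g1 stuck-at-1: output 1 ✗
  g2 stuck-at-0: output 1 ✗
  g2 stuck-at-1: output 1 ✗
  g3 stuck-at-0: output 0 ✓
  g3 stuck-at-1: output 1 ✗
  g4 stuck-at-0: output 0 ✓
  g4 stuck-at-1: output 1 ✗
  g5 stuck-at-0: output 1 ✗
  g5 stuck-at-1: output 0 ✓
  g6 stuck-at-0: output 1 ✗
  g6 stuck-at-1: output 0 ✓
  g7 stuck-at-0: output 0 ✓
  g7 stuck-at-1: output 1 ✗
Consistent faults: {g3 stuck-at-0, g4 stuck-at-0, g5 stuck-at-1, g6 stuck-at-1, g7 stuck-at-0} — 5 in all.

5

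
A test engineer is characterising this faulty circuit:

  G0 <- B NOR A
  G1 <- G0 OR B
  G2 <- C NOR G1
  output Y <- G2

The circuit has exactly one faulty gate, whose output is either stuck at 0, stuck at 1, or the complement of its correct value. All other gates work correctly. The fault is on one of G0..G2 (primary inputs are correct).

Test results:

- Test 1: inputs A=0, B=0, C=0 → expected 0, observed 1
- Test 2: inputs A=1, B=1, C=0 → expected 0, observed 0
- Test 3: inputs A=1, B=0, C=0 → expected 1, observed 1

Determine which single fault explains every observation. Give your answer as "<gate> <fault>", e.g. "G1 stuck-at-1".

Fault-free values for test 1 (A=0, B=0, C=0): G0=1, G1=1, G2=0, giving Y=0. Observed 1.
Test 1: faults giving observed 1 are {G0 stuck-at-0, G0 inverted output, G1 stuck-at-0, G1 inverted output, G2 stuck-at-1, G2 inverted output}.
Test 2 (A=1, B=1, C=0): fault-free G0=0, G1=1, G2=0 → 0; observed 0. Eliminates G1 stuck-at-0, G1 inverted output, G2 stuck-at-1, G2 inverted output.
Test 3 (A=1, B=0, C=0): fault-free G0=0, G1=0, G2=1 → 1; observed 1. Eliminates G0 inverted output.
Only G0 stuck-at-0 is consistent with every test.

G0 stuck-at-0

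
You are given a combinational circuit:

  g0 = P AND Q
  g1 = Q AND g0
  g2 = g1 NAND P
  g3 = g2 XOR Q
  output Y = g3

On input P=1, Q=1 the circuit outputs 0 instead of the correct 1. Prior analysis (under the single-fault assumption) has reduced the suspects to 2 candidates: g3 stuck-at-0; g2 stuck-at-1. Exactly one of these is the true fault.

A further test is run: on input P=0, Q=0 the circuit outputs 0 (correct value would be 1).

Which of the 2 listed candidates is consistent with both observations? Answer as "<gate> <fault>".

g3 stuck-at-0

Evaluate each candidate on input P=0, Q=0:
  g3 stuck-at-0: g0=0, g1=0, g2=1, g3=0 [stuck-at-0] → 0 — matches
  g2 stuck-at-1: g0=0, g1=0, g2=1 [stuck-at-1], g3=1 → 1 — eliminated
Only g3 stuck-at-0 reproduces the observed 0.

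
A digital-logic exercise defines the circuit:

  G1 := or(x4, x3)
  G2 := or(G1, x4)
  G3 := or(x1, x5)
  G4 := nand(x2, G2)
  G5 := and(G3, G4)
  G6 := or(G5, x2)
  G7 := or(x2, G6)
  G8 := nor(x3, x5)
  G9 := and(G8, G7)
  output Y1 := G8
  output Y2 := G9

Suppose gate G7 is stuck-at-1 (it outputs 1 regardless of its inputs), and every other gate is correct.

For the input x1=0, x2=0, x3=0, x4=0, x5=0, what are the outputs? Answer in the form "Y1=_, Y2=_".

Y1=1, Y2=1

Propagate with G7 forced: G1=0, G2=0, G3=0, G4=1, G5=0, G6=0, G7=1 [stuck-at-1], G8=1, G9=1.
So the outputs are Y1=1, Y2=1. (Without the fault they would be Y1=1, Y2=0.)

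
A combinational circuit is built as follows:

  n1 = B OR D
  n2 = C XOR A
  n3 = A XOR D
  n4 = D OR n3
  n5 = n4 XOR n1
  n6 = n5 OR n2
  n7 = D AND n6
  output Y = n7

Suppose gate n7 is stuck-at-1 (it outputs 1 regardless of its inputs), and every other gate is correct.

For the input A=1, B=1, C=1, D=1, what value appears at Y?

Propagate with n7 forced: n1=1, n2=0, n3=0, n4=1, n5=0, n6=0, n7=1 [stuck-at-1].
So Y = 1. (Without the fault it would be 0.)

1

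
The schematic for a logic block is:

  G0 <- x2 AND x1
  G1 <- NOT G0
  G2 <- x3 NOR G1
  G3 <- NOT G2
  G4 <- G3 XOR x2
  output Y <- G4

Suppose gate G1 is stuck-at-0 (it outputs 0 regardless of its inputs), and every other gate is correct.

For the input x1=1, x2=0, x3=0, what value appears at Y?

0

Propagate with G1 forced: G0=0, G1=0 [stuck-at-0], G2=1, G3=0, G4=0.
So Y = 0. (Without the fault it would be 1.)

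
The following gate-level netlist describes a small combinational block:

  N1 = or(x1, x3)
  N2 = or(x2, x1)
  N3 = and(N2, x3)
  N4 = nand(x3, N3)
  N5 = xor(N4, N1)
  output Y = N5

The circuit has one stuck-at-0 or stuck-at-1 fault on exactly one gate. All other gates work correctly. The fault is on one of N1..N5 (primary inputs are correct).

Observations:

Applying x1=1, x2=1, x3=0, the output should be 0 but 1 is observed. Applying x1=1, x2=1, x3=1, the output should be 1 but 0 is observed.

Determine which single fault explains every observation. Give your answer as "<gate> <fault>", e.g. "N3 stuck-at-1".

Fault-free values for test 1 (x1=1, x2=1, x3=0): N1=1, N2=1, N3=0, N4=1, N5=0, giving Y=0. Observed 1.
Test 1: faults giving observed 1 are {N1 stuck-at-0, N4 stuck-at-0, N5 stuck-at-1}.
Test 2 (x1=1, x2=1, x3=1): fault-free N1=1, N2=1, N3=1, N4=0, N5=1 → 1; observed 0. Eliminates N4 stuck-at-0, N5 stuck-at-1.
Only N1 stuck-at-0 is consistent with every test.

N1 stuck-at-0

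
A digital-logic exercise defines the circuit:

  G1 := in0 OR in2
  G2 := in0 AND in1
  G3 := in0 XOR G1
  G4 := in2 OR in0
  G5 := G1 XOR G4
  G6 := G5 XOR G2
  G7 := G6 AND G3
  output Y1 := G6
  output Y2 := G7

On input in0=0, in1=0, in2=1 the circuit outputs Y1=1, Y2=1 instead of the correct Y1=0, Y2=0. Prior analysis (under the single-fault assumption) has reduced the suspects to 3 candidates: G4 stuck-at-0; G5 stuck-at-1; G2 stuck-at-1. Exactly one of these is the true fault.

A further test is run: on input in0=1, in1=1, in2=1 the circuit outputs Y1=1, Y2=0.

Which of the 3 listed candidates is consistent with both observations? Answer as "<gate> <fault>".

Evaluate each candidate on input in0=1, in1=1, in2=1:
  G4 stuck-at-0: G1=1, G2=1, G3=0, G4=0 [stuck-at-0], G5=1, G6=0, G7=0 → Y1=0, Y2=0 — eliminated
  G5 stuck-at-1: G1=1, G2=1, G3=0, G4=1, G5=1 [stuck-at-1], G6=0, G7=0 → Y1=0, Y2=0 — eliminated
  G2 stuck-at-1: G1=1, G2=1 [stuck-at-1], G3=0, G4=1, G5=0, G6=1, G7=0 → Y1=1, Y2=0 — matches
Only G2 stuck-at-1 reproduces the observed Y1=1, Y2=0.

G2 stuck-at-1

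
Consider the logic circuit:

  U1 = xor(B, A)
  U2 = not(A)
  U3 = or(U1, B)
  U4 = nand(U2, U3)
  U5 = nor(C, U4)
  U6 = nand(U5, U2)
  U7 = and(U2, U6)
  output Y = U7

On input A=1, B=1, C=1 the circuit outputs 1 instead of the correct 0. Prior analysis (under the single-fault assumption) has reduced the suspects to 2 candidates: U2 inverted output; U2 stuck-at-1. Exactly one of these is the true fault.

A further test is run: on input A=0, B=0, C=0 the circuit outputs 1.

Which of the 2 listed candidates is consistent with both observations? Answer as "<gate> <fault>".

Evaluate each candidate on input A=0, B=0, C=0:
  U2 inverted output: U1=0, U2=0 [inverted output], U3=0, U4=1, U5=0, U6=1, U7=0 → 0 — eliminated
  U2 stuck-at-1: U1=0, U2=1 [stuck-at-1], U3=0, U4=1, U5=0, U6=1, U7=1 → 1 — matches
Only U2 stuck-at-1 reproduces the observed 1.

U2 stuck-at-1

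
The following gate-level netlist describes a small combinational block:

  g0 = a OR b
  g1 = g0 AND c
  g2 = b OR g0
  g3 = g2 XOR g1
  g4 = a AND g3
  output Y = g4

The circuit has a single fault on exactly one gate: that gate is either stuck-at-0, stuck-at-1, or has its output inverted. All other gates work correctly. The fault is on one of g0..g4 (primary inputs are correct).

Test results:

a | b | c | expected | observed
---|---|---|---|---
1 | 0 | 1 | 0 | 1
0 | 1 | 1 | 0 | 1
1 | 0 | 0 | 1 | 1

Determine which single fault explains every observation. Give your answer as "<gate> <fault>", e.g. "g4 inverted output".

Fault-free values for test 1 (a=1, b=0, c=1): g0=1, g1=1, g2=1, g3=0, g4=0, giving Y=0. Observed 1.
Test 1: faults giving observed 1 are {g1 stuck-at-0, g1 inverted output, g2 stuck-at-0, g2 inverted output, g3 stuck-at-1, g3 inverted output, g4 stuck-at-1, g4 inverted output}.
Test 2 (a=0, b=1, c=1): fault-free g0=1, g1=1, g2=1, g3=0, g4=0 → 0; observed 1. Eliminates g1 stuck-at-0, g1 inverted output, g2 stuck-at-0, g2 inverted output, g3 stuck-at-1, g3 inverted output.
Test 3 (a=1, b=0, c=0): fault-free g0=1, g1=0, g2=1, g3=1, g4=1 → 1; observed 1. Eliminates g4 inverted output.
Only g4 stuck-at-1 is consistent with every test.

g4 stuck-at-1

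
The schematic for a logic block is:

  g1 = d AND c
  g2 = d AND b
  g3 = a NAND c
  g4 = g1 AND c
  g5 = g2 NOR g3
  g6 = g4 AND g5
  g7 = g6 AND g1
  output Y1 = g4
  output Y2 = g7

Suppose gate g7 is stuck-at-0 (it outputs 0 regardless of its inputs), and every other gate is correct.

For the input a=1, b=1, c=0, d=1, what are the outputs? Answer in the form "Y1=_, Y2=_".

Y1=0, Y2=0

Propagate with g7 forced: g1=0, g2=1, g3=1, g4=0, g5=0, g6=0, g7=0 [stuck-at-0].
So the outputs are Y1=0, Y2=0. (Same as the fault-free value — the fault is masked on this input.)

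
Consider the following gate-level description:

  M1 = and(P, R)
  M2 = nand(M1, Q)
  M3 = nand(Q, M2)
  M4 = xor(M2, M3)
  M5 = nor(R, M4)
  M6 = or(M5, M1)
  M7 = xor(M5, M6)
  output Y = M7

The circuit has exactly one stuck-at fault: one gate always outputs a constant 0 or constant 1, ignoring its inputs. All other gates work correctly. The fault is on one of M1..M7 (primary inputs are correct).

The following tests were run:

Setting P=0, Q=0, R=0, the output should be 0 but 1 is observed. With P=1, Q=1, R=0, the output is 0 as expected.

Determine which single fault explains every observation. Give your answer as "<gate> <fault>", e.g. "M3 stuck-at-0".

M6 stuck-at-0

Fault-free values for test 1 (P=0, Q=0, R=0): M1=0, M2=1, M3=1, M4=0, M5=1, M6=1, M7=0, giving Y=0. Observed 1.
Test 1: faults giving observed 1 are {M6 stuck-at-0, M7 stuck-at-1}.
Test 2 (P=1, Q=1, R=0): fault-free M1=0, M2=1, M3=0, M4=1, M5=0, M6=0, M7=0 → 0; observed 0. Eliminates M7 stuck-at-1.
Only M6 stuck-at-0 is consistent with every test.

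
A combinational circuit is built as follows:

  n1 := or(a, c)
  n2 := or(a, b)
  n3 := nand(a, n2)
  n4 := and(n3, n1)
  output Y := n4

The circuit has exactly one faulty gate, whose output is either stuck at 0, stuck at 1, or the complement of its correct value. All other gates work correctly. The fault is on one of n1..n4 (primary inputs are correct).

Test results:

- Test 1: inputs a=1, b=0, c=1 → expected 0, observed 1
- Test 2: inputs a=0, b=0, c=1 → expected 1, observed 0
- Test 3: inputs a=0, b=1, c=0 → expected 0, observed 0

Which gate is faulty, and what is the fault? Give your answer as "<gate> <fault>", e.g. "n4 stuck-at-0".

n3 inverted output

Fault-free values for test 1 (a=1, b=0, c=1): n1=1, n2=1, n3=0, n4=0, giving Y=0. Observed 1.
Test 1: faults giving observed 1 are {n2 stuck-at-0, n2 inverted output, n3 stuck-at-1, n3 inverted output, n4 stuck-at-1, n4 inverted output}.
Test 2 (a=0, b=0, c=1): fault-free n1=1, n2=0, n3=1, n4=1 → 1; observed 0. Eliminates n2 stuck-at-0, n2 inverted output, n3 stuck-at-1, n4 stuck-at-1.
Test 3 (a=0, b=1, c=0): fault-free n1=0, n2=1, n3=1, n4=0 → 0; observed 0. Eliminates n4 inverted output.
Only n3 inverted output is consistent with every test.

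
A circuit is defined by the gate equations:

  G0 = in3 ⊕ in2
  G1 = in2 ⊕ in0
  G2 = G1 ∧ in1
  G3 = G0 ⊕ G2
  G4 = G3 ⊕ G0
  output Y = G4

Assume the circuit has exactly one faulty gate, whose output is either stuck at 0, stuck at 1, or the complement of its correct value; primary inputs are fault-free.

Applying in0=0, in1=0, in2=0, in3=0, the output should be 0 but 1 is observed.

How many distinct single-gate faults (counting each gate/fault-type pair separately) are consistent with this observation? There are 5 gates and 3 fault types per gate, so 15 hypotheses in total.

Fault-free: G0=0, G1=0, G2=0, G3=0, G4=0 → 0. Observed 1.
  G0: none of the 3 fault types match ✗
  G1: none of the 3 fault types match ✗
  G2: stuck-at-1, inverted output ✓; others ✗
  G3: stuck-at-1, inverted output ✓; others ✗
  G4: stuck-at-1, inverted output ✓; others ✗
Consistent faults: {G2 stuck-at-1, G2 inverted output, G3 stuck-at-1, G3 inverted output, G4 stuck-at-1, G4 inverted output} — 6 in all.

6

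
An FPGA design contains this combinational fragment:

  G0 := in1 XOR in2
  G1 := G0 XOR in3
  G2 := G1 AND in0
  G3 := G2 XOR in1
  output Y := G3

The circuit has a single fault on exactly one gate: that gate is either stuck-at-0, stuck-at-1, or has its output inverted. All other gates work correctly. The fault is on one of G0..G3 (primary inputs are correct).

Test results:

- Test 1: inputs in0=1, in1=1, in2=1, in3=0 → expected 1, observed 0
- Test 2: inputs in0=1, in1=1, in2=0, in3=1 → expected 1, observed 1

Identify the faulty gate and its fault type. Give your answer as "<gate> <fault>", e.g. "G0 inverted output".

Fault-free values for test 1 (in0=1, in1=1, in2=1, in3=0): G0=0, G1=0, G2=0, G3=1, giving Y=1. Observed 0.
Test 1: faults giving observed 0 are {G0 stuck-at-1, G0 inverted output, G1 stuck-at-1, G1 inverted output, G2 stuck-at-1, G2 inverted output, G3 stuck-at-0, G3 inverted output}.
Test 2 (in0=1, in1=1, in2=0, in3=1): fault-free G0=1, G1=0, G2=0, G3=1 → 1; observed 1. Eliminates G0 inverted output, G1 stuck-at-1, G1 inverted output, G2 stuck-at-1, G2 inverted output, G3 stuck-at-0, G3 inverted output.
Only G0 stuck-at-1 is consistent with every test.

G0 stuck-at-1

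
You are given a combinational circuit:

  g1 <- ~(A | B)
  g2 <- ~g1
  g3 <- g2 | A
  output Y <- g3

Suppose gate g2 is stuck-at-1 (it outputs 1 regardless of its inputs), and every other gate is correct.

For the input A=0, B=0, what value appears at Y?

1

Propagate with g2 forced: g1=1, g2=1 [stuck-at-1], g3=1.
So Y = 1. (Without the fault it would be 0.)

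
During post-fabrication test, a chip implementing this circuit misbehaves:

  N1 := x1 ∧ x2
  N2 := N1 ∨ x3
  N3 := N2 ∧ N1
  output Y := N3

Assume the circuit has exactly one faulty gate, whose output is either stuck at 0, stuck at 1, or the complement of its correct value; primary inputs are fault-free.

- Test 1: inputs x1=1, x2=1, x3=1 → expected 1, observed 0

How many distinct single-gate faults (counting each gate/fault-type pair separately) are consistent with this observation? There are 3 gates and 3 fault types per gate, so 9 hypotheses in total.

Fault-free: N1=1, N2=1, N3=1 → 1. Observed 0.
  N1 stuck-at-0: output 0 ✓
  N1 stuck-at-1: output 1 ✗
  N1 inverted output: output 0 ✓
  N2 stuck-at-0: output 0 ✓
  N2 stuck-at-1: output 1 ✗
  N2 inverted output: output 0 ✓
  N3 stuck-at-0: output 0 ✓
  N3 stuck-at-1: output 1 ✗
  N3 inverted output: output 0 ✓
Consistent faults: {N1 stuck-at-0, N1 inverted output, N2 stuck-at-0, N2 inverted output, N3 stuck-at-0, N3 inverted output} — 6 in all.

6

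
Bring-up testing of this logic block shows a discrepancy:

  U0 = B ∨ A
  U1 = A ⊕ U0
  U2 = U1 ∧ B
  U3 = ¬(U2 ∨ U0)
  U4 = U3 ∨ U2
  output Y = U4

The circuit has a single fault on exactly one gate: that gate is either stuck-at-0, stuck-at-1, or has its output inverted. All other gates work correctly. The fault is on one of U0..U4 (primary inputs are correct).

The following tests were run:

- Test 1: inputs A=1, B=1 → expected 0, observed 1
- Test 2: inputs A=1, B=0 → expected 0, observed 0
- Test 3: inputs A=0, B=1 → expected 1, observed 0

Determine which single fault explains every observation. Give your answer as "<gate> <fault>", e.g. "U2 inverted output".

U1 inverted output

Fault-free values for test 1 (A=1, B=1): U0=1, U1=0, U2=0, U3=0, U4=0, giving Y=0. Observed 1.
Test 1: faults giving observed 1 are {U0 stuck-at-0, U0 inverted output, U1 stuck-at-1, U1 inverted output, U2 stuck-at-1, U2 inverted output, U3 stuck-at-1, U3 inverted output, U4 stuck-at-1, U4 inverted output}.
Test 2 (A=1, B=0): fault-free U0=1, U1=0, U2=0, U3=0, U4=0 → 0; observed 0. Eliminates U0 stuck-at-0, U0 inverted output, U2 stuck-at-1, U2 inverted output, U3 stuck-at-1, U3 inverted output, U4 stuck-at-1, U4 inverted output.
Test 3 (A=0, B=1): fault-free U0=1, U1=1, U2=1, U3=0, U4=1 → 1; observed 0. Eliminates U1 stuck-at-1.
Only U1 inverted output is consistent with every test.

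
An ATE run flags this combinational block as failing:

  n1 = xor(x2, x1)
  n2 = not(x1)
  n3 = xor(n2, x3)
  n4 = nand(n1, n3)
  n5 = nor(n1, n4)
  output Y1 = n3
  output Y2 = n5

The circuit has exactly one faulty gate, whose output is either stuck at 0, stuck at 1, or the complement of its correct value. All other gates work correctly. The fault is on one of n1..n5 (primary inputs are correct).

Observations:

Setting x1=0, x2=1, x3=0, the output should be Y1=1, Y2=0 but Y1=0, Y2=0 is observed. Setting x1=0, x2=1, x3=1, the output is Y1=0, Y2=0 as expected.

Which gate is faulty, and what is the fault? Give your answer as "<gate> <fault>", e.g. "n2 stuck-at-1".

Fault-free values for test 1 (x1=0, x2=1, x3=0): n1=1, n2=1, n3=1, n4=0, n5=0, giving Y1=1, Y2=0. Observed Y1=0, Y2=0.
Test 1: faults giving observed Y1=0, Y2=0 are {n2 stuck-at-0, n2 inverted output, n3 stuck-at-0, n3 inverted output}.
Test 2 (x1=0, x2=1, x3=1): fault-free n1=1, n2=1, n3=0, n4=1, n5=0 → Y1=0, Y2=0; observed Y1=0, Y2=0. Eliminates n2 stuck-at-0, n2 inverted output, n3 inverted output.
Only n3 stuck-at-0 is consistent with every test.

n3 stuck-at-0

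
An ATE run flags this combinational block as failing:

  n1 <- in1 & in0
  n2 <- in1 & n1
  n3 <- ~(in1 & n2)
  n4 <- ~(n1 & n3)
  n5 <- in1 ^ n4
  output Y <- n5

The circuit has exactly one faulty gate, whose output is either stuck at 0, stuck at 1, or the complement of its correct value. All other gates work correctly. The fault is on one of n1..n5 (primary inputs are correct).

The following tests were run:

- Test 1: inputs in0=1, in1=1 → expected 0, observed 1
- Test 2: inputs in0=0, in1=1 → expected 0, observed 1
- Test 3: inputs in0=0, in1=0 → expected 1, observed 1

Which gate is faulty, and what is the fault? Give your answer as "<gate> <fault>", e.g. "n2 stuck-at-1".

n5 stuck-at-1

Fault-free values for test 1 (in0=1, in1=1): n1=1, n2=1, n3=0, n4=1, n5=0, giving Y=0. Observed 1.
Test 1: faults giving observed 1 are {n2 stuck-at-0, n2 inverted output, n3 stuck-at-1, n3 inverted output, n4 stuck-at-0, n4 inverted output, n5 stuck-at-1, n5 inverted output}.
Test 2 (in0=0, in1=1): fault-free n1=0, n2=0, n3=1, n4=1, n5=0 → 0; observed 1. Eliminates n2 stuck-at-0, n2 inverted output, n3 stuck-at-1, n3 inverted output.
Test 3 (in0=0, in1=0): fault-free n1=0, n2=0, n3=1, n4=1, n5=1 → 1; observed 1. Eliminates n4 stuck-at-0, n4 inverted output, n5 inverted output.
Only n5 stuck-at-1 is consistent with every test.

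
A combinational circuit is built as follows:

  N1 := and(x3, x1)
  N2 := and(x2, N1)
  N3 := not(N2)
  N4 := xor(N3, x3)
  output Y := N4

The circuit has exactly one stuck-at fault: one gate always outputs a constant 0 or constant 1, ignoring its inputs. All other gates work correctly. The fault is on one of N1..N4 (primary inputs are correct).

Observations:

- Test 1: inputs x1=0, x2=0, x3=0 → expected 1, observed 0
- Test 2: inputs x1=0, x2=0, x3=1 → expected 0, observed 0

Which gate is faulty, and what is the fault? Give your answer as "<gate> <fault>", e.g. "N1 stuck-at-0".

Fault-free values for test 1 (x1=0, x2=0, x3=0): N1=0, N2=0, N3=1, N4=1, giving Y=1. Observed 0.
Test 1: faults giving observed 0 are {N2 stuck-at-1, N3 stuck-at-0, N4 stuck-at-0}.
Test 2 (x1=0, x2=0, x3=1): fault-free N1=0, N2=0, N3=1, N4=0 → 0; observed 0. Eliminates N2 stuck-at-1, N3 stuck-at-0.
Only N4 stuck-at-0 is consistent with every test.

N4 stuck-at-0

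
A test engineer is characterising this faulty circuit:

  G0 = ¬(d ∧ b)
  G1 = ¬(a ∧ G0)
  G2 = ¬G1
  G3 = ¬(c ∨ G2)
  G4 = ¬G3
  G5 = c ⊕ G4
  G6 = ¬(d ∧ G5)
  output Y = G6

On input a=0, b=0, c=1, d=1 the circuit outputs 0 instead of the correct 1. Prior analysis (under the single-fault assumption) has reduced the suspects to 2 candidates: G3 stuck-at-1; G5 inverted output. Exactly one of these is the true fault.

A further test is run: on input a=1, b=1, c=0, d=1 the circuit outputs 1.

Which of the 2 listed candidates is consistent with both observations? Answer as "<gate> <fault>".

Evaluate each candidate on input a=1, b=1, c=0, d=1:
  G3 stuck-at-1: G0=0, G1=1, G2=0, G3=1 [stuck-at-1], G4=0, G5=0, G6=1 → 1 — matches
  G5 inverted output: G0=0, G1=1, G2=0, G3=1, G4=0, G5=1 [inverted output], G6=0 → 0 — eliminated
Only G3 stuck-at-1 reproduces the observed 1.

G3 stuck-at-1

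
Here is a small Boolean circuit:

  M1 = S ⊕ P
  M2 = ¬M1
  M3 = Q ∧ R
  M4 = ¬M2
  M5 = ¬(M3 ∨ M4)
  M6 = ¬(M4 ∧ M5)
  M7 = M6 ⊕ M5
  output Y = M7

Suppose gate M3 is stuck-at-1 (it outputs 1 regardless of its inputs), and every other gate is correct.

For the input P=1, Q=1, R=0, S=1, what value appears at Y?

Propagate with M3 forced: M1=0, M2=1, M3=1 [stuck-at-1], M4=0, M5=0, M6=1, M7=1.
So Y = 1. (Without the fault it would be 0.)

1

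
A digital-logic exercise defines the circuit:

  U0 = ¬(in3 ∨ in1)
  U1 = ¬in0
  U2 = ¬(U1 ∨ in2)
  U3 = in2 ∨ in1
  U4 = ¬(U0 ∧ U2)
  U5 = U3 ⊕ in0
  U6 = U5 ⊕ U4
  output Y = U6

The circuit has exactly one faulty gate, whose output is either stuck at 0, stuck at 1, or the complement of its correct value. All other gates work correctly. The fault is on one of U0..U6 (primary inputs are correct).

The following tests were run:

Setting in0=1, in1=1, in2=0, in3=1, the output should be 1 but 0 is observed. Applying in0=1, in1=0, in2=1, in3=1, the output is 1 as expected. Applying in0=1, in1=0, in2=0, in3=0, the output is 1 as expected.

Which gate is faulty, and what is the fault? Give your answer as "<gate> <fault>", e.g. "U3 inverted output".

Fault-free values for test 1 (in0=1, in1=1, in2=0, in3=1): U0=0, U1=0, U2=1, U3=1, U4=1, U5=0, U6=1, giving Y=1. Observed 0.
Test 1: faults giving observed 0 are {U0 stuck-at-1, U0 inverted output, U3 stuck-at-0, U3 inverted output, U4 stuck-at-0, U4 inverted output, U5 stuck-at-1, U5 inverted output, U6 stuck-at-0, U6 inverted output}.
Test 2 (in0=1, in1=0, in2=1, in3=1): fault-free U0=0, U1=0, U2=0, U3=1, U4=1, U5=0, U6=1 → 1; observed 1. Eliminates U3 stuck-at-0, U3 inverted output, U4 stuck-at-0, U4 inverted output, U5 stuck-at-1, U5 inverted output, U6 stuck-at-0, U6 inverted output.
Test 3 (in0=1, in1=0, in2=0, in3=0): fault-free U0=1, U1=0, U2=1, U3=0, U4=0, U5=1, U6=1 → 1; observed 1. Eliminates U0 inverted output.
Only U0 stuck-at-1 is consistent with every test.

U0 stuck-at-1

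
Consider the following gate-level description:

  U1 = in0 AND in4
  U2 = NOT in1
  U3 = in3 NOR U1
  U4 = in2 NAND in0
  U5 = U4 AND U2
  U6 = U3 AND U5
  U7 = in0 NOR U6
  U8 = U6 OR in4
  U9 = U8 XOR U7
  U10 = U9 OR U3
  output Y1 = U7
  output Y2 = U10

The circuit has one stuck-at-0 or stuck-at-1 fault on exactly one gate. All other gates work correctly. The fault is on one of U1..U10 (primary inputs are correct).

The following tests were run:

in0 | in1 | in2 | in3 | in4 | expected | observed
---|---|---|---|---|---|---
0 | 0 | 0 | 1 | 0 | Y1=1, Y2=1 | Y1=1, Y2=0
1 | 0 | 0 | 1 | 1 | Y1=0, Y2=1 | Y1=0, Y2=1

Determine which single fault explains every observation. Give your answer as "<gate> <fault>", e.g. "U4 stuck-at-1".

U8 stuck-at-1

Fault-free values for test 1 (in0=0, in1=0, in2=0, in3=1, in4=0): U1=0, U2=1, U3=0, U4=1, U5=1, U6=0, U7=1, U8=0, U9=1, U10=1, giving Y1=1, Y2=1. Observed Y1=1, Y2=0.
Test 1: faults giving observed Y1=1, Y2=0 are {U8 stuck-at-1, U9 stuck-at-0, U10 stuck-at-0}.
Test 2 (in0=1, in1=0, in2=0, in3=1, in4=1): fault-free U1=1, U2=1, U3=0, U4=1, U5=1, U6=0, U7=0, U8=1, U9=1, U10=1 → Y1=0, Y2=1; observed Y1=0, Y2=1. Eliminates U9 stuck-at-0, U10 stuck-at-0.
Only U8 stuck-at-1 is consistent with every test.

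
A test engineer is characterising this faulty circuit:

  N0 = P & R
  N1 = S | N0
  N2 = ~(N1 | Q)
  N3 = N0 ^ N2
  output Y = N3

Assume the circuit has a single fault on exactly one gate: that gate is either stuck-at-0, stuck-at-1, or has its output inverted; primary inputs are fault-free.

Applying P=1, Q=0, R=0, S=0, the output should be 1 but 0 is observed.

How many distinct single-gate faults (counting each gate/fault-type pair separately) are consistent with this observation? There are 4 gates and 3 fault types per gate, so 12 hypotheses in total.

6

Fault-free: N0=0, N1=0, N2=1, N3=1 → 1. Observed 0.
  N0 stuck-at-0: output 1 ✗
  N0 stuck-at-1: output 1 ✗
  N0 inverted output: output 1 ✗
  N1 stuck-at-0: output 1 ✗
  N1 stuck-at-1: output 0 ✓
  N1 inverted output: output 0 ✓
  N2 stuck-at-0: output 0 ✓
  N2 stuck-at-1: output 1 ✗
  N2 inverted output: output 0 ✓
  N3 stuck-at-0: output 0 ✓
  N3 stuck-at-1: output 1 ✗
  N3 inverted output: output 0 ✓
Consistent faults: {N1 stuck-at-1, N1 inverted output, N2 stuck-at-0, N2 inverted output, N3 stuck-at-0, N3 inverted output} — 6 in all.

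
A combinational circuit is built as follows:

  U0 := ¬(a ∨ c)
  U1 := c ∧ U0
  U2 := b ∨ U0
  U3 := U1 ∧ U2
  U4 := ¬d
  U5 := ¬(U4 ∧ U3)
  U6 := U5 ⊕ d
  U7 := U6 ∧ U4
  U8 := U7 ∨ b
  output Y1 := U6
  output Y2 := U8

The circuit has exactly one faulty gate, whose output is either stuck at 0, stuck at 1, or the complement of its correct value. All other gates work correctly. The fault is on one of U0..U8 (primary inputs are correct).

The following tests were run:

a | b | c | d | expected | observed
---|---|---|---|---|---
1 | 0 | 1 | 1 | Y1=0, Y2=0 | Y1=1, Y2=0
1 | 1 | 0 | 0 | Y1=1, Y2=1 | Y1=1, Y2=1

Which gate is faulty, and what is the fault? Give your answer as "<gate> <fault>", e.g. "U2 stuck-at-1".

U6 stuck-at-1

Fault-free values for test 1 (a=1, b=0, c=1, d=1): U0=0, U1=0, U2=0, U3=0, U4=0, U5=1, U6=0, U7=0, U8=0, giving Y1=0, Y2=0. Observed Y1=1, Y2=0.
Test 1: faults giving observed Y1=1, Y2=0 are {U5 stuck-at-0, U5 inverted output, U6 stuck-at-1, U6 inverted output}.
Test 2 (a=1, b=1, c=0, d=0): fault-free U0=0, U1=0, U2=1, U3=0, U4=1, U5=1, U6=1, U7=1, U8=1 → Y1=1, Y2=1; observed Y1=1, Y2=1. Eliminates U5 stuck-at-0, U5 inverted output, U6 inverted output.
Only U6 stuck-at-1 is consistent with every test.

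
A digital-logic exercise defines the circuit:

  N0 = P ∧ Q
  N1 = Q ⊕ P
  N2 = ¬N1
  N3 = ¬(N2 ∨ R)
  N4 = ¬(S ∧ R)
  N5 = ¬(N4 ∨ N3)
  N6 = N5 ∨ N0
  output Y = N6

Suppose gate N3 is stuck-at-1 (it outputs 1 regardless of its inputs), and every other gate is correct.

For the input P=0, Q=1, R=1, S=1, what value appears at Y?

0

Propagate with N3 forced: N0=0, N1=1, N2=0, N3=1 [stuck-at-1], N4=0, N5=0, N6=0.
So Y = 0. (Without the fault it would be 1.)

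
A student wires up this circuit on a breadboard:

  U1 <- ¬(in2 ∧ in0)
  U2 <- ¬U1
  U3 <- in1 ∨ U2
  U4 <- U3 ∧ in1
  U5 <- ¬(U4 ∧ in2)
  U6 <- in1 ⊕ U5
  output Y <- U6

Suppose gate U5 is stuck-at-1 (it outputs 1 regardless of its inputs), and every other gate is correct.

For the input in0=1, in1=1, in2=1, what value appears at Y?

0

Propagate with U5 forced: U1=0, U2=1, U3=1, U4=1, U5=1 [stuck-at-1], U6=0.
So Y = 0. (Without the fault it would be 1.)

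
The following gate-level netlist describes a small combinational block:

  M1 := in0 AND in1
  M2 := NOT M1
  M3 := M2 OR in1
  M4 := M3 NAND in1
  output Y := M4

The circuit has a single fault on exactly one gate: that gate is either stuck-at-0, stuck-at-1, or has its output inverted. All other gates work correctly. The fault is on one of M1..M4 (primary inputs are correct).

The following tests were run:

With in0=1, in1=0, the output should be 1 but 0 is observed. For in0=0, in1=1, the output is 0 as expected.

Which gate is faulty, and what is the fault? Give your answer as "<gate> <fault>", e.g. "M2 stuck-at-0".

M4 stuck-at-0

Fault-free values for test 1 (in0=1, in1=0): M1=0, M2=1, M3=1, M4=1, giving Y=1. Observed 0.
Test 1: faults giving observed 0 are {M4 stuck-at-0, M4 inverted output}.
Test 2 (in0=0, in1=1): fault-free M1=0, M2=1, M3=1, M4=0 → 0; observed 0. Eliminates M4 inverted output.
Only M4 stuck-at-0 is consistent with every test.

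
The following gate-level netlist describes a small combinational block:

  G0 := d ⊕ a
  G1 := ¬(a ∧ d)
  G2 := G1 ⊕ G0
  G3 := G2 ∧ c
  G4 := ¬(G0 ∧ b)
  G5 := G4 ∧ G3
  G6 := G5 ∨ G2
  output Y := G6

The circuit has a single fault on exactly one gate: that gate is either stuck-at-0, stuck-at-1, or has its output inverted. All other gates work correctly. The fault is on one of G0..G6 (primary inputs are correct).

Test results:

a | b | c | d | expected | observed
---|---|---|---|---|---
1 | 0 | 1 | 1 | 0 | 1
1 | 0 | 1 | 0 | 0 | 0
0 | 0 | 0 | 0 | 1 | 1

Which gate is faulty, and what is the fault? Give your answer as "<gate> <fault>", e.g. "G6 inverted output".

G1 stuck-at-1

Fault-free values for test 1 (a=1, b=0, c=1, d=1): G0=0, G1=0, G2=0, G3=0, G4=1, G5=0, G6=0, giving Y=0. Observed 1.
Test 1: faults giving observed 1 are {G0 stuck-at-1, G0 inverted output, G1 stuck-at-1, G1 inverted output, G2 stuck-at-1, G2 inverted output, G3 stuck-at-1, G3 inverted output, G5 stuck-at-1, G5 inverted output, G6 stuck-at-1, G6 inverted output}.
Test 2 (a=1, b=0, c=1, d=0): fault-free G0=1, G1=1, G2=0, G3=0, G4=1, G5=0, G6=0 → 0; observed 0. Eliminates G0 inverted output, G1 inverted output, G2 stuck-at-1, G2 inverted output, G3 stuck-at-1, G3 inverted output, G5 stuck-at-1, G5 inverted output, G6 stuck-at-1, G6 inverted output.
Test 3 (a=0, b=0, c=0, d=0): fault-free G0=0, G1=1, G2=1, G3=0, G4=1, G5=0, G6=1 → 1; observed 1. Eliminates G0 stuck-at-1.
Only G1 stuck-at-1 is consistent with every test.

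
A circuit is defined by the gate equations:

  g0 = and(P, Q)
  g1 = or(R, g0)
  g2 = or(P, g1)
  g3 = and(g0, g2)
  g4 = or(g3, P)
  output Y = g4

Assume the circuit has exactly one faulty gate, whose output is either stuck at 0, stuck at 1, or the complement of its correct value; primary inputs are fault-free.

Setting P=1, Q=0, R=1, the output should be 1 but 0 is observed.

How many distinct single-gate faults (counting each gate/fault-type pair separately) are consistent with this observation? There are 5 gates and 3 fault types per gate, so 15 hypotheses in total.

2

Fault-free: g0=0, g1=1, g2=1, g3=0, g4=1 → 1. Observed 0.
  g0: none of the 3 fault types match ✗
  g1: none of the 3 fault types match ✗
  g2: none of the 3 fault types match ✗
  g3: none of the 3 fault types match ✗
  g4: stuck-at-0, inverted output ✓; others ✗
Consistent faults: {g4 stuck-at-0, g4 inverted output} — 2 in all.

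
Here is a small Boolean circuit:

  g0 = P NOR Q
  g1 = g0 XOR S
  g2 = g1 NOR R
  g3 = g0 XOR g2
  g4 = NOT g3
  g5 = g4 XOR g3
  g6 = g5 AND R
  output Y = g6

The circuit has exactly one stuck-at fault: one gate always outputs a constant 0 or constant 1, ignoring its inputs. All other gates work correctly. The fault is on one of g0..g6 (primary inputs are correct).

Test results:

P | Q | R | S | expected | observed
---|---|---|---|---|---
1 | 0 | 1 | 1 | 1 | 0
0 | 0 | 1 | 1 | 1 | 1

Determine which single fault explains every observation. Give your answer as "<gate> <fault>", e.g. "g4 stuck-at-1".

Fault-free values for test 1 (P=1, Q=0, R=1, S=1): g0=0, g1=1, g2=0, g3=0, g4=1, g5=1, g6=1, giving Y=1. Observed 0.
Test 1: faults giving observed 0 are {g4 stuck-at-0, g5 stuck-at-0, g6 stuck-at-0}.
Test 2 (P=0, Q=0, R=1, S=1): fault-free g0=1, g1=0, g2=0, g3=1, g4=0, g5=1, g6=1 → 1; observed 1. Eliminates g5 stuck-at-0, g6 stuck-at-0.
Only g4 stuck-at-0 is consistent with every test.

g4 stuck-at-0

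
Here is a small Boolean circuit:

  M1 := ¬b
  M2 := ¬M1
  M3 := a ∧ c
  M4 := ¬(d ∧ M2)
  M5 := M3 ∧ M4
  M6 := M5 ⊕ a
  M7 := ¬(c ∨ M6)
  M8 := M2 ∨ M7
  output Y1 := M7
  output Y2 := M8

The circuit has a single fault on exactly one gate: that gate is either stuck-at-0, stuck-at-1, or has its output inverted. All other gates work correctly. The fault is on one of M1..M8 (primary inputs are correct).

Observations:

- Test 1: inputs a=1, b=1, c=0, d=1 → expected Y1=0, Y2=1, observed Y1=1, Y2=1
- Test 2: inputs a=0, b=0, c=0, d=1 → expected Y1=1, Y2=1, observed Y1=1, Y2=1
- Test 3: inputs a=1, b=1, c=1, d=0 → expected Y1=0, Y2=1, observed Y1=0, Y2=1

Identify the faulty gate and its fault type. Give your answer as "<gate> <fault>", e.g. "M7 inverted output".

Fault-free values for test 1 (a=1, b=1, c=0, d=1): M1=0, M2=1, M3=0, M4=0, M5=0, M6=1, M7=0, M8=1, giving Y1=0, Y2=1. Observed Y1=1, Y2=1.
Test 1: faults giving observed Y1=1, Y2=1 are {M5 stuck-at-1, M5 inverted output, M6 stuck-at-0, M6 inverted output, M7 stuck-at-1, M7 inverted output}.
Test 2 (a=0, b=0, c=0, d=1): fault-free M1=1, M2=0, M3=0, M4=1, M5=0, M6=0, M7=1, M8=1 → Y1=1, Y2=1; observed Y1=1, Y2=1. Eliminates M5 stuck-at-1, M5 inverted output, M6 inverted output, M7 inverted output.
Test 3 (a=1, b=1, c=1, d=0): fault-free M1=0, M2=1, M3=1, M4=1, M5=1, M6=0, M7=0, M8=1 → Y1=0, Y2=1; observed Y1=0, Y2=1. Eliminates M7 stuck-at-1.
Only M6 stuck-at-0 is consistent with every test.

M6 stuck-at-0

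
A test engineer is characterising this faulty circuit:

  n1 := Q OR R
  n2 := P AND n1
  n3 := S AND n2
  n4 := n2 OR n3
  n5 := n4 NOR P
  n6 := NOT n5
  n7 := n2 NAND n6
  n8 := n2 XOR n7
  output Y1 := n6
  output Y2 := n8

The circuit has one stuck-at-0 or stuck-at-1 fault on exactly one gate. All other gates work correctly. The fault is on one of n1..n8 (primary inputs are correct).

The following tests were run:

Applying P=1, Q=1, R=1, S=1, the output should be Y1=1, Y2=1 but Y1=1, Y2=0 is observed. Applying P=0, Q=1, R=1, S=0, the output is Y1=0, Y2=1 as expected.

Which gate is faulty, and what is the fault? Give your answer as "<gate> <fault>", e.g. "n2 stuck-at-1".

n7 stuck-at-1

Fault-free values for test 1 (P=1, Q=1, R=1, S=1): n1=1, n2=1, n3=1, n4=1, n5=0, n6=1, n7=0, n8=1, giving Y1=1, Y2=1. Observed Y1=1, Y2=0.
Test 1: faults giving observed Y1=1, Y2=0 are {n7 stuck-at-1, n8 stuck-at-0}.
Test 2 (P=0, Q=1, R=1, S=0): fault-free n1=1, n2=0, n3=0, n4=0, n5=1, n6=0, n7=1, n8=1 → Y1=0, Y2=1; observed Y1=0, Y2=1. Eliminates n8 stuck-at-0.
Only n7 stuck-at-1 is consistent with every test.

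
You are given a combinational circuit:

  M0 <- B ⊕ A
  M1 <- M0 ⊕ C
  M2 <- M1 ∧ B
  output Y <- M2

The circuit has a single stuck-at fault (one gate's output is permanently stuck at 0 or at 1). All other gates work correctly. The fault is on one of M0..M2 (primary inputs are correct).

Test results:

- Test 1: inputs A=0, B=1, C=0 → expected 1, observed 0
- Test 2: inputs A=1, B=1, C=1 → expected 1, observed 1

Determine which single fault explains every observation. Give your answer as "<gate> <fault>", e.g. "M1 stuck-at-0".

Fault-free values for test 1 (A=0, B=1, C=0): M0=1, M1=1, M2=1, giving Y=1. Observed 0.
Test 1: faults giving observed 0 are {M0 stuck-at-0, M1 stuck-at-0, M2 stuck-at-0}.
Test 2 (A=1, B=1, C=1): fault-free M0=0, M1=1, M2=1 → 1; observed 1. Eliminates M1 stuck-at-0, M2 stuck-at-0.
Only M0 stuck-at-0 is consistent with every test.

M0 stuck-at-0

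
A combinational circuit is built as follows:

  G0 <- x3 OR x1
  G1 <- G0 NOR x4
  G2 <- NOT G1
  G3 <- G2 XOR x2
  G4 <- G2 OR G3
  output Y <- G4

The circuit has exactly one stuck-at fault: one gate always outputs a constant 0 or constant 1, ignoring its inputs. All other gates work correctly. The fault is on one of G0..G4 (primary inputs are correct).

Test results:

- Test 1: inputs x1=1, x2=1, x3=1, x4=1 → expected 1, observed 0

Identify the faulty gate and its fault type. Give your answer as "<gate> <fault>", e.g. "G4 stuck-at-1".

G4 stuck-at-0

Fault-free values for test 1 (x1=1, x2=1, x3=1, x4=1): G0=1, G1=0, G2=1, G3=0, G4=1, giving Y=1. Observed 0.
Test 1: faults giving observed 0 are {G4 stuck-at-0}.
Only G4 stuck-at-0 is consistent with every test.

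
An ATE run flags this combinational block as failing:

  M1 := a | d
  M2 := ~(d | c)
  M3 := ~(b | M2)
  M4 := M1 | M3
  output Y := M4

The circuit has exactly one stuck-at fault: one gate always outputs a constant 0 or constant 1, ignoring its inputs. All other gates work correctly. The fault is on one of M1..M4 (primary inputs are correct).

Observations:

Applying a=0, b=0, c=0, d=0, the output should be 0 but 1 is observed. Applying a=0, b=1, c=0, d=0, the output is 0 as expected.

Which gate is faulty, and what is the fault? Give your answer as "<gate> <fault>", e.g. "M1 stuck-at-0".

M2 stuck-at-0

Fault-free values for test 1 (a=0, b=0, c=0, d=0): M1=0, M2=1, M3=0, M4=0, giving Y=0. Observed 1.
Test 1: faults giving observed 1 are {M1 stuck-at-1, M2 stuck-at-0, M3 stuck-at-1, M4 stuck-at-1}.
Test 2 (a=0, b=1, c=0, d=0): fault-free M1=0, M2=1, M3=0, M4=0 → 0; observed 0. Eliminates M1 stuck-at-1, M3 stuck-at-1, M4 stuck-at-1.
Only M2 stuck-at-0 is consistent with every test.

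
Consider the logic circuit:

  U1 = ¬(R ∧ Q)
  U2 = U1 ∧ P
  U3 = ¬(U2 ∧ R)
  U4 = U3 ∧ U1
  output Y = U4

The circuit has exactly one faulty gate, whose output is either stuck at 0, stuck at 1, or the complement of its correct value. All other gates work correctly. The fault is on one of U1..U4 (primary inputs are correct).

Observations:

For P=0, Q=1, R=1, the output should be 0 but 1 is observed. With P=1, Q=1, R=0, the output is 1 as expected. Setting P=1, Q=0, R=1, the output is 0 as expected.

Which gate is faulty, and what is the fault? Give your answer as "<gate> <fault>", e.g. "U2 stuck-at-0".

U1 stuck-at-1

Fault-free values for test 1 (P=0, Q=1, R=1): U1=0, U2=0, U3=1, U4=0, giving Y=0. Observed 1.
Test 1: faults giving observed 1 are {U1 stuck-at-1, U1 inverted output, U4 stuck-at-1, U4 inverted output}.
Test 2 (P=1, Q=1, R=0): fault-free U1=1, U2=1, U3=1, U4=1 → 1; observed 1. Eliminates U1 inverted output, U4 inverted output.
Test 3 (P=1, Q=0, R=1): fault-free U1=1, U2=1, U3=0, U4=0 → 0; observed 0. Eliminates U4 stuck-at-1.
Only U1 stuck-at-1 is consistent with every test.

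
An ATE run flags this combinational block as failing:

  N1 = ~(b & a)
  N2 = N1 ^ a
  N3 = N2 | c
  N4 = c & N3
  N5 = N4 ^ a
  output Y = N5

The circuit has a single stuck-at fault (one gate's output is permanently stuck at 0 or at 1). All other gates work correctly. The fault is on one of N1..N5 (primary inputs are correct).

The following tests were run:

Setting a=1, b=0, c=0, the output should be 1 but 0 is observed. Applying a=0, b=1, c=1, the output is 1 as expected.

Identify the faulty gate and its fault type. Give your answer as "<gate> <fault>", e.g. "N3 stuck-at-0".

N4 stuck-at-1

Fault-free values for test 1 (a=1, b=0, c=0): N1=1, N2=0, N3=0, N4=0, N5=1, giving Y=1. Observed 0.
Test 1: faults giving observed 0 are {N4 stuck-at-1, N5 stuck-at-0}.
Test 2 (a=0, b=1, c=1): fault-free N1=1, N2=1, N3=1, N4=1, N5=1 → 1; observed 1. Eliminates N5 stuck-at-0.
Only N4 stuck-at-1 is consistent with every test.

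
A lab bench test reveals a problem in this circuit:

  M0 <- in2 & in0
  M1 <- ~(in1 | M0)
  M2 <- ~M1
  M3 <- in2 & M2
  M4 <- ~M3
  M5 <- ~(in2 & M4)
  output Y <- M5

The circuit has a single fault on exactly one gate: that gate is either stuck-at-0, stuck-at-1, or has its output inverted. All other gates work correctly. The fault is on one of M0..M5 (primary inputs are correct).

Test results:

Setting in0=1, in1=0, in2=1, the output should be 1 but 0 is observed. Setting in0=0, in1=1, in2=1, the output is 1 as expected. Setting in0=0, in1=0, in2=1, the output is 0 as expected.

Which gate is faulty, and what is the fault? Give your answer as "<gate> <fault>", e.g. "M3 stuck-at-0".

Fault-free values for test 1 (in0=1, in1=0, in2=1): M0=1, M1=0, M2=1, M3=1, M4=0, M5=1, giving Y=1. Observed 0.
Test 1: faults giving observed 0 are {M0 stuck-at-0, M0 inverted output, M1 stuck-at-1, M1 inverted output, M2 stuck-at-0, M2 inverted output, M3 stuck-at-0, M3 inverted output, M4 stuck-at-1, M4 inverted output, M5 stuck-at-0, M5 inverted output}.
Test 2 (in0=0, in1=1, in2=1): fault-free M0=0, M1=0, M2=1, M3=1, M4=0, M5=1 → 1; observed 1. Eliminates M1 stuck-at-1, M1 inverted output, M2 stuck-at-0, M2 inverted output, M3 stuck-at-0, M3 inverted output, M4 stuck-at-1, M4 inverted output, M5 stuck-at-0, M5 inverted output.
Test 3 (in0=0, in1=0, in2=1): fault-free M0=0, M1=1, M2=0, M3=0, M4=1, M5=0 → 0; observed 0. Eliminates M0 inverted output.
Only M0 stuck-at-0 is consistent with every test.

M0 stuck-at-0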